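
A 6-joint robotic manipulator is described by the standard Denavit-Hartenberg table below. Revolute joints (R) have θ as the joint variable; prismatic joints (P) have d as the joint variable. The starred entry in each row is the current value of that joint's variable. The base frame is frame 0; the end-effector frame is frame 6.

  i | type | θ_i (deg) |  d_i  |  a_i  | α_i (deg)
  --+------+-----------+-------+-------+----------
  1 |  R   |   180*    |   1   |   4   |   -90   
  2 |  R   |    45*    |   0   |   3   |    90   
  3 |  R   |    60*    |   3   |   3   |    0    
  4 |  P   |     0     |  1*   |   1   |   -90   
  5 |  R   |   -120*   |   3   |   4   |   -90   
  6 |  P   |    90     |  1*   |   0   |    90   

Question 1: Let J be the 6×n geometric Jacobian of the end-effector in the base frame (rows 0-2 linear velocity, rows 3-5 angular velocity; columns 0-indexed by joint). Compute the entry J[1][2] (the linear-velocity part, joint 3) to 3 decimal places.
axis z_2 = (-0.7071,0.0000,0.7071); lever o_n−o_2 = (-4.8076,-3.9821,6.4553)
cross product → J_v[:, 2] = (2.8157,1.1651,2.8157)
J_ω[:, 2] = z_2
entry J[1][2] = 1.1651

1.165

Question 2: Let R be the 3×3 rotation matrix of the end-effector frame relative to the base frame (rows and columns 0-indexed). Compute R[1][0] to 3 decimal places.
End-effector x-axis (col 0 of R) = (-0.6124,0.5000,-0.6124)
R[1][0] = 0.5000

0.500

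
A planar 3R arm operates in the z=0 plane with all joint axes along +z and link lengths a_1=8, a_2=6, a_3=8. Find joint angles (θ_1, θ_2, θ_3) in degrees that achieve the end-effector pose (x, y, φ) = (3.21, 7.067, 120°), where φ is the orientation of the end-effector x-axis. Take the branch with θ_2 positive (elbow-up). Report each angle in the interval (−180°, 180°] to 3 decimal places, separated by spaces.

-44.999 119.998 45.001

wrist centre = target − a_3·(cos φ, sin φ) = (7.2100, 0.1388)
cos θ_2 = (52.0034−8²−6²)/(2·8·6) = -0.5000; θ_2 = 119.9977° (elbow-up)
β = atan2(0.1388,7.2100) = 1.1028°; ψ = atan2(5.1963,5.0002) = 46.1016°
θ_1 = β − ψ = -44.9987°
θ_3 = φ − θ_1 − θ_2 = 45.0011° (wrapped to (-180°,180°])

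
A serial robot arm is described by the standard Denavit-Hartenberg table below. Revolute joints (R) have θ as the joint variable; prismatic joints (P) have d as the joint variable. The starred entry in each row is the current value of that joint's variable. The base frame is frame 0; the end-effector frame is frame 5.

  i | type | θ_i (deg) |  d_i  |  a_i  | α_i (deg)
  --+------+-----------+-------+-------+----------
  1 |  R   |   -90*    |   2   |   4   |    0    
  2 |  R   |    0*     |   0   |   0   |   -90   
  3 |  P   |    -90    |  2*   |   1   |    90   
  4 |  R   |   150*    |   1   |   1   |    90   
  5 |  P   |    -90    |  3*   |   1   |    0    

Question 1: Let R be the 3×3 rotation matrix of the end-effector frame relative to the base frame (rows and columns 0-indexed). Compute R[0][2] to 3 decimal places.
0.866

End-effector z-axis (col 2 of R) = (0.8660,0.0000,0.5000)
R[0][2] = 0.8660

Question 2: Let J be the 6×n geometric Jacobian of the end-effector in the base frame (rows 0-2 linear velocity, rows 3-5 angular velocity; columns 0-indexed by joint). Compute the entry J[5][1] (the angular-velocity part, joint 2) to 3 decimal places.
axis z_1 = (0.0000,0.0000,1.0000); lever o_n−o_1 = (5.0981,0.0000,1.6340)
cross product → J_v[:, 1] = (0.0000,5.0981,0.0000)
J_ω[:, 1] = z_1
entry J[5][1] = 1.0000

1.000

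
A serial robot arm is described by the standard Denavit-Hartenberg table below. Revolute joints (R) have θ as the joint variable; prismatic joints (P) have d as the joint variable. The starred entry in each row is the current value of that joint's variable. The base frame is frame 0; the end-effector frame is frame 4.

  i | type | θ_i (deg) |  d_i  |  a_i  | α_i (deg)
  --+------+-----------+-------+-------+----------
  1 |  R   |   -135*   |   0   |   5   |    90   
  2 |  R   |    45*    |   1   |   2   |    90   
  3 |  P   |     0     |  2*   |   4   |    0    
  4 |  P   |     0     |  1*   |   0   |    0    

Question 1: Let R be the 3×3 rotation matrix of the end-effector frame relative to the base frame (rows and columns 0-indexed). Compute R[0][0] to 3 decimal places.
-0.500

End-effector x-axis (col 0 of R) = (-0.5000,-0.5000,0.7071)
R[0][0] = -0.5000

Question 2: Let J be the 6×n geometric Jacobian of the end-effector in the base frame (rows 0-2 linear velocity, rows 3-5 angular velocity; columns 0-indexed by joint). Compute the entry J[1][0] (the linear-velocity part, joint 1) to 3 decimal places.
-8.743

axis z_0 = ẑ; lever o_n−o_0 = (-8.7426,-7.3284,2.1213)
cross product → J_v[:, 0] = (7.3284,-8.7426,0.0000)
J_ω[:, 0] = z_0
entry J[1][0] = -8.7426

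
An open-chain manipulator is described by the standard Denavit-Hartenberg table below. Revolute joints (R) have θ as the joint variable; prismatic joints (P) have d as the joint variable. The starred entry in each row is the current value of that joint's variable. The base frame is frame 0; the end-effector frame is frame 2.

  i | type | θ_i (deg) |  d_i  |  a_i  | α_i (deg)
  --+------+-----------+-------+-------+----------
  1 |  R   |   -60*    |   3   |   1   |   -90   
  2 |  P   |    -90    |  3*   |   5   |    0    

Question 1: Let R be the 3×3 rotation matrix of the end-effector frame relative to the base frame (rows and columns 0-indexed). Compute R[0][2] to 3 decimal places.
0.866

End-effector z-axis (col 2 of R) = (0.8660,0.5000,0.0000)
R[0][2] = 0.8660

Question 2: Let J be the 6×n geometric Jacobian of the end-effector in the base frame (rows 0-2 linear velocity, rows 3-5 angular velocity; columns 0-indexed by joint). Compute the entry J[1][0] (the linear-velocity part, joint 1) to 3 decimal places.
axis z_0 = ẑ; lever o_n−o_0 = (3.0981,0.6340,8.0000)
cross product → J_v[:, 0] = (-0.6340,3.0981,0.0000)
J_ω[:, 0] = z_0
entry J[1][0] = 3.0981

3.098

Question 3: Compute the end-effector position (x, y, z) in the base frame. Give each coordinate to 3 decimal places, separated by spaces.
3.098 0.634 8.000

after link 1: o_1 = (0.5000, -0.8660, 3.0000)
after link 2: o_2 = (3.0981, 0.6340, 8.0000)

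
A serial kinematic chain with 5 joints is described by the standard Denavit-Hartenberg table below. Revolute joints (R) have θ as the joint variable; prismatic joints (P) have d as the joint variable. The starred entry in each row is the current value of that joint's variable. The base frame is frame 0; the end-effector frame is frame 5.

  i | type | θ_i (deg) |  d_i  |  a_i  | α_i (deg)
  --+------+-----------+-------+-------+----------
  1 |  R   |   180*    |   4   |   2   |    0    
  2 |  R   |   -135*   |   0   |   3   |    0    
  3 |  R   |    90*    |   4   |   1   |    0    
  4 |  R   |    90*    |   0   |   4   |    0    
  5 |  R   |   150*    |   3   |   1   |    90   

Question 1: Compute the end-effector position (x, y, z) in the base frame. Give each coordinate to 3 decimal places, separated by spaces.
after link 1: o_1 = (-2.0000, 0.0000, 4.0000)
after link 2: o_2 = (0.1213, 2.1213, 4.0000)
after link 3: o_3 = (-0.5858, 2.8284, 8.0000)
after link 4: o_4 = (-3.4142, 0.0000, 8.0000)
after link 5: o_5 = (-2.4483, 0.2588, 11.0000)

-2.448 0.259 11.000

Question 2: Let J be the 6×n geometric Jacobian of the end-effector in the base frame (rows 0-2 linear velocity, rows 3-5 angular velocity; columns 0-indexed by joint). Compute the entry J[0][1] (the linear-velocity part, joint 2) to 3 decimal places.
axis z_1 = (0.0000,0.0000,1.0000); lever o_n−o_1 = (-0.4483,0.2588,7.0000)
cross product → J_v[:, 1] = (-0.2588,-0.4483,0.0000)
J_ω[:, 1] = z_1
entry J[0][1] = -0.2588

-0.259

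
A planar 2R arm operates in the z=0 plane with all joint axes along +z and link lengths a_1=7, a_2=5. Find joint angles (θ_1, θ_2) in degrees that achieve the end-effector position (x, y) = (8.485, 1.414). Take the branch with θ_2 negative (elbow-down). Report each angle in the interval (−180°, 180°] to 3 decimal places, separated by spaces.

cos θ_2 = (73.9946−7²−5²)/(2·7·5) = -0.0001; θ_2 = -90.0044° (elbow-down)
β = atan2(1.4140,8.4850) = 9.4612°; ψ = atan2(-5.0000,6.9996) = -35.5392°
θ_1 = β − ψ = 45.0004°

45.000 -90.004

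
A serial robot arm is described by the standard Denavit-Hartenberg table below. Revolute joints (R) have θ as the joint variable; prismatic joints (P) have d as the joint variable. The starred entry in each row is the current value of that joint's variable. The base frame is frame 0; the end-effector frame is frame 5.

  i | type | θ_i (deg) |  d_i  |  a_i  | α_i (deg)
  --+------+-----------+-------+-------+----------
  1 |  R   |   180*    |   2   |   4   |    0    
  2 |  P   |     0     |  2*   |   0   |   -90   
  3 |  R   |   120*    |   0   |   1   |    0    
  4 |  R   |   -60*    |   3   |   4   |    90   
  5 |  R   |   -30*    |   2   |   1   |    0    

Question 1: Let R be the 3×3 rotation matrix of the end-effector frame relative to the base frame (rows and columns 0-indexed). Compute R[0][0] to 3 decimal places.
End-effector x-axis (col 0 of R) = (-0.4330,0.5000,-0.7500)
R[0][0] = -0.4330

-0.433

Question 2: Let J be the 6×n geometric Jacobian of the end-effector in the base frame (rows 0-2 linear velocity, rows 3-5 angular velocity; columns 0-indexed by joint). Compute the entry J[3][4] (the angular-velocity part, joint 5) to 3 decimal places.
axis z_4 = (-0.8660,0.0000,0.5000); lever o_n−o_4 = (-2.1651,0.5000,0.2500)
cross product → J_v[:, 4] = (-0.2500,-0.8660,-0.4330)
J_ω[:, 4] = z_4
entry J[3][4] = -0.8660

-0.866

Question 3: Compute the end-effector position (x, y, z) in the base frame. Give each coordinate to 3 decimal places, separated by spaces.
-7.665 -2.500 -0.080

after link 1: o_1 = (-4.0000, 0.0000, 2.0000)
after link 2: o_2 = (-4.0000, 0.0000, 4.0000)
after link 3: o_3 = (-3.5000, 0.0000, 3.1340)
after link 4: o_4 = (-5.5000, -3.0000, -0.3301)
after link 5: o_5 = (-7.6651, -2.5000, -0.0801)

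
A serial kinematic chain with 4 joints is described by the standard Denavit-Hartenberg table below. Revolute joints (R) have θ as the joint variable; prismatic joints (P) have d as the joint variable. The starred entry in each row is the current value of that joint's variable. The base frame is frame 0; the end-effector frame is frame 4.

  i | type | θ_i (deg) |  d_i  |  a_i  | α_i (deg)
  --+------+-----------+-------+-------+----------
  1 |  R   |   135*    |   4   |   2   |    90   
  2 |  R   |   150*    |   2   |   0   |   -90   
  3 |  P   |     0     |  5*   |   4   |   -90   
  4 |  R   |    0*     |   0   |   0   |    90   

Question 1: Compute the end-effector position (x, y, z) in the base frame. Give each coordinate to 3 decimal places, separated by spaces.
4.217 -1.389 1.670

after link 1: o_1 = (-1.4142, 1.4142, 4.0000)
after link 2: o_2 = (0.0000, 2.8284, 4.0000)
after link 3: o_3 = (4.2173, -1.3888, 1.6699)
after link 4: o_4 = (4.2173, -1.3888, 1.6699)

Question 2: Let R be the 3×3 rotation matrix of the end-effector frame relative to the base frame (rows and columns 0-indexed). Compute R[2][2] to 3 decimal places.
-0.866

End-effector z-axis (col 2 of R) = (0.3536,-0.3536,-0.8660)
R[2][2] = -0.8660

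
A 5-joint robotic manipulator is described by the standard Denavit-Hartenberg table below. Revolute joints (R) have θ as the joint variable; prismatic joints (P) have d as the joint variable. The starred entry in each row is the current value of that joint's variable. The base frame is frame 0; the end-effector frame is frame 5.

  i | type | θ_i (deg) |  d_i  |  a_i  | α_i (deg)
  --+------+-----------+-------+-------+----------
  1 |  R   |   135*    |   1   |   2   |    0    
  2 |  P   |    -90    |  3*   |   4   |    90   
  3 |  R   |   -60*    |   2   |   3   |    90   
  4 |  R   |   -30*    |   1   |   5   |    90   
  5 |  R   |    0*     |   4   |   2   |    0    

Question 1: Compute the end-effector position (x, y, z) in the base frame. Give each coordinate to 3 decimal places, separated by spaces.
-0.211 9.637 -2.616

after link 1: o_1 = (-1.4142, 1.4142, 1.0000)
after link 2: o_2 = (1.4142, 4.2426, 4.0000)
after link 3: o_3 = (3.8891, 3.8891, 1.4019)
after link 4: o_4 = (3.0399, 6.5754, -2.8481)
after link 5: o_5 = (-0.2115, 9.6373, -2.6160)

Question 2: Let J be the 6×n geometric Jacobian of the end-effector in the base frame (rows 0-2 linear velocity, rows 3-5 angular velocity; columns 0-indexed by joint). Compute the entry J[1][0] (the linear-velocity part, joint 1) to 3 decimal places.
-0.211

axis z_0 = ẑ; lever o_n−o_0 = (-0.2115,9.6373,-2.6160)
cross product → J_v[:, 0] = (-9.6373,-0.2115,0.0000)
J_ω[:, 0] = z_0
entry J[1][0] = -0.2115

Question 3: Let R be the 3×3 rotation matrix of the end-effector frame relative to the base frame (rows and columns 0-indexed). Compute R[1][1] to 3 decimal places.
-0.612

End-effector y-axis (col 1 of R) = (-0.6124,-0.6124,-0.5000)
R[1][1] = -0.6124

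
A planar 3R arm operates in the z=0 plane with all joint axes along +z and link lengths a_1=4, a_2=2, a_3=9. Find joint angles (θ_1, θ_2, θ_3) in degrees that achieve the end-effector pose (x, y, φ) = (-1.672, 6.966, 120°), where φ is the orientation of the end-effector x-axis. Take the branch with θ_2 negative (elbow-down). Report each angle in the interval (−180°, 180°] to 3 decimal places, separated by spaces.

12.349 -135.014 -117.335

wrist centre = target − a_3·(cos φ, sin φ) = (2.8280, -0.8282)
cos θ_2 = (8.6835−4²−2²)/(2·4·2) = -0.7073; θ_2 = -135.0139° (elbow-down)
β = atan2(-0.8282,2.8280) = -16.3236°; ψ = atan2(-1.4139,2.5854) = -28.6724°
θ_1 = β − ψ = 12.3488°
θ_3 = φ − θ_1 − θ_2 = -117.3349° (wrapped to (-180°,180°])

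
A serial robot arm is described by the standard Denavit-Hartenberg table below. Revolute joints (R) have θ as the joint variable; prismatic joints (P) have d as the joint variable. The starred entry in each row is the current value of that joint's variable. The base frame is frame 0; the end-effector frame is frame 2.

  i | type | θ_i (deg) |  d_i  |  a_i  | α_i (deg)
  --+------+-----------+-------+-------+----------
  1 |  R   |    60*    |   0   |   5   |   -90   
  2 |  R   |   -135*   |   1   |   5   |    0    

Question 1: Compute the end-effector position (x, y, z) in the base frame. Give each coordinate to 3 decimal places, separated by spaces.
-0.134 1.768 3.536

after link 1: o_1 = (2.5000, 4.3301, 0.0000)
after link 2: o_2 = (-0.1338, 1.7683, 3.5355)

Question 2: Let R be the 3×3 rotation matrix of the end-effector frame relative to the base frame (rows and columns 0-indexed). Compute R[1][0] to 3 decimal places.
End-effector x-axis (col 0 of R) = (-0.3536,-0.6124,0.7071)
R[1][0] = -0.6124

-0.612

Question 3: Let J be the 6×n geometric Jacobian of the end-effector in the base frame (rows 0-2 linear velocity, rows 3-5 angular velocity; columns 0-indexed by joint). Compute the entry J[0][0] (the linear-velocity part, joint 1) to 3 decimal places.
-1.768

axis z_0 = ẑ; lever o_n−o_0 = (-0.1338,1.7683,3.5355)
cross product → J_v[:, 0] = (-1.7683,-0.1338,0.0000)
J_ω[:, 0] = z_0
entry J[0][0] = -1.7683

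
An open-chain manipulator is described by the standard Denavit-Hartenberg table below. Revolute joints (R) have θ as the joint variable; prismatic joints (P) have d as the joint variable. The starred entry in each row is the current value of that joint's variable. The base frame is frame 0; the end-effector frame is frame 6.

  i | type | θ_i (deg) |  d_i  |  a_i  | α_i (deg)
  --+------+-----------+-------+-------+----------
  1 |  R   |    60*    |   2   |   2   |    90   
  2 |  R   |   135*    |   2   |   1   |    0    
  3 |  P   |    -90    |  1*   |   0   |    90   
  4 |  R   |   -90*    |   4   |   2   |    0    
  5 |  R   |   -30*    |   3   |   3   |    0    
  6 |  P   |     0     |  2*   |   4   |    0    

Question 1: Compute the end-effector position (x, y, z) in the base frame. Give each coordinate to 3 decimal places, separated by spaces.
-1.793 7.019 -6.132

after link 1: o_1 = (1.0000, 1.7321, 2.0000)
after link 2: o_2 = (2.3785, 0.1197, 2.7071)
after link 3: o_3 = (3.2445, -0.3803, 2.7071)
after link 4: o_4 = (2.9267, 3.0692, -0.1213)
after link 5: o_5 = (1.2070, 5.2868, -3.3033)
after link 6: o_6 = (-1.7930, 7.0188, -6.1317)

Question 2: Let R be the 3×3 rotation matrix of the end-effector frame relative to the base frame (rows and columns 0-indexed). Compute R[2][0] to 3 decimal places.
-0.354

End-effector x-axis (col 0 of R) = (-0.9268,0.1268,-0.3536)
R[2][0] = -0.3536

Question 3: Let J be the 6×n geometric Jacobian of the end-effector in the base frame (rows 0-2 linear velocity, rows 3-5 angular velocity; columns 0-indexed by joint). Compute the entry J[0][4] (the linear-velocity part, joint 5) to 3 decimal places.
-0.888

axis z_4 = (0.3536,0.6124,-0.7071); lever o_n−o_4 = (-4.7197,3.9496,-6.0104)
cross product → J_v[:, 4] = (-0.8878,5.4623,4.2866)
J_ω[:, 4] = z_4
entry J[0][4] = -0.8878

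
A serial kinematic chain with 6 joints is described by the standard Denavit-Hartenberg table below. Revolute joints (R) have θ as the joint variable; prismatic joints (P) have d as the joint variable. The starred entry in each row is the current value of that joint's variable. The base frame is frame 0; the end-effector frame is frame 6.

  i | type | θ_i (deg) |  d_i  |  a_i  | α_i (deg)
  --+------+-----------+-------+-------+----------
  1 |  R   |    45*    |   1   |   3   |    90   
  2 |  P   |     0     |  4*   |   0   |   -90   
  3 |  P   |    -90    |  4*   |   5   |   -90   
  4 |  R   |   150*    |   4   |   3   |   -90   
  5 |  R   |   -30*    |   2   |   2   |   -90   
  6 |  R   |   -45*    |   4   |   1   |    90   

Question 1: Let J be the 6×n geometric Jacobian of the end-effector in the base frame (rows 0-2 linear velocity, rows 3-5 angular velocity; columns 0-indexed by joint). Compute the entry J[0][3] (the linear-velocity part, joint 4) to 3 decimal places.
axis z_3 = (0.7071,0.7071,0.0000); lever o_n−o_3 = (-4.1186,6.7907,-1.3278)
cross product → J_v[:, 3] = (-0.9389,0.9389,7.7140)
J_ω[:, 3] = z_3
entry J[0][3] = -0.9389

-0.939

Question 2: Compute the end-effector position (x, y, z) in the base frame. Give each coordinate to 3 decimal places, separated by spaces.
4.367 2.548 3.672

after link 1: o_1 = (2.1213, 2.1213, 1.0000)
after link 2: o_2 = (4.9497, -0.7071, 1.0000)
after link 3: o_3 = (8.4853, -4.2426, 5.0000)
after link 4: o_4 = (9.4766, 0.4229, 3.5000)
after link 5: o_5 = (8.4159, 2.8978, 4.3660)
after link 6: o_6 = (4.3667, 2.5480, 3.6722)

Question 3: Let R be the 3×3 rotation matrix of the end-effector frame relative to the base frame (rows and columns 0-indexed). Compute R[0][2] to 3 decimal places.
-0.125

End-effector z-axis (col 2 of R) = (-0.1250,-0.3750,0.9186)
R[0][2] = -0.1250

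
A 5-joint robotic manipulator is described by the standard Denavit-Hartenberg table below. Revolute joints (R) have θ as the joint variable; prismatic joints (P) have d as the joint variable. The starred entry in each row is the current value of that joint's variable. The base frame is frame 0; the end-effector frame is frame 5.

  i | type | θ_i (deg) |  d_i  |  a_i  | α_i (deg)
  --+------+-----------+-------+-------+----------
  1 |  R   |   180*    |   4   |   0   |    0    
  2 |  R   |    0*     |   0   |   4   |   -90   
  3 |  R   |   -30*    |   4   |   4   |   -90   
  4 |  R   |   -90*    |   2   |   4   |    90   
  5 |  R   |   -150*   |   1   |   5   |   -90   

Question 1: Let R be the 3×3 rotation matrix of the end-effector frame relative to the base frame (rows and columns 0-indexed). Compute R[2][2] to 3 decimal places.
End-effector z-axis (col 2 of R) = (0.4330,-0.5000,0.7500)
R[2][2] = 0.7500

0.750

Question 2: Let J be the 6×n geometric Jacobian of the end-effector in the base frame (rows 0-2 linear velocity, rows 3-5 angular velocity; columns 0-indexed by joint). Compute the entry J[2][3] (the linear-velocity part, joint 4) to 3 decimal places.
-0.165

axis z_3 = (-0.5000,-0.0000,-0.8660); lever o_n−o_3 = (1.1160,0.3301,-0.0670)
cross product → J_v[:, 3] = (0.2859,-1.0000,-0.1651)
J_ω[:, 3] = z_3
entry J[2][3] = -0.1651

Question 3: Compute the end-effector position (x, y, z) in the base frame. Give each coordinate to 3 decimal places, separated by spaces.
-6.348 -3.670 5.933

after link 1: o_1 = (0.0000, 0.0000, 4.0000)
after link 2: o_2 = (-4.0000, 0.0000, 4.0000)
after link 3: o_3 = (-7.4641, -4.0000, 6.0000)
after link 4: o_4 = (-8.4641, -8.0000, 4.2679)
after link 5: o_5 = (-6.3481, -3.6699, 5.9330)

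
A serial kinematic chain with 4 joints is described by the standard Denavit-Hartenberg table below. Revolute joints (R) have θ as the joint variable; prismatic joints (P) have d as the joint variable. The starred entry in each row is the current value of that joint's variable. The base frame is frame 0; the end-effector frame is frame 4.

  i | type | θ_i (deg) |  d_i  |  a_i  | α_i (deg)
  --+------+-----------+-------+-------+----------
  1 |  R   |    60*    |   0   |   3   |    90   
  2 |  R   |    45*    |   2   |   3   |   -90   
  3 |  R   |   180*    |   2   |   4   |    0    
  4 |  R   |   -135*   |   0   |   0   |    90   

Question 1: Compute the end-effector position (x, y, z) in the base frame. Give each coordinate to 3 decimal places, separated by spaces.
after link 1: o_1 = (1.5000, 2.5981, 0.0000)
after link 2: o_2 = (4.2927, 3.4352, 2.1213)
after link 3: o_3 = (2.1714, -0.2390, 0.7071)
after link 4: o_4 = (2.1714, -0.2390, 0.7071)

2.171 -0.239 0.707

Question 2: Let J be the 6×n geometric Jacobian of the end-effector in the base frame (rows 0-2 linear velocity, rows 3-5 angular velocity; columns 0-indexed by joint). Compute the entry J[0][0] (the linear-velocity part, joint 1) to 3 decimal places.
axis z_0 = ẑ; lever o_n−o_0 = (2.1714,-0.2390,0.7071)
cross product → J_v[:, 0] = (0.2390,2.1714,-0.0000)
J_ω[:, 0] = z_0
entry J[0][0] = 0.2390

0.239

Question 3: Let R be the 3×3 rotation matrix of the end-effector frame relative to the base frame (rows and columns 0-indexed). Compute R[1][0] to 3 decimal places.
End-effector x-axis (col 0 of R) = (-0.3624,0.7866,0.5000)
R[1][0] = 0.7866

0.787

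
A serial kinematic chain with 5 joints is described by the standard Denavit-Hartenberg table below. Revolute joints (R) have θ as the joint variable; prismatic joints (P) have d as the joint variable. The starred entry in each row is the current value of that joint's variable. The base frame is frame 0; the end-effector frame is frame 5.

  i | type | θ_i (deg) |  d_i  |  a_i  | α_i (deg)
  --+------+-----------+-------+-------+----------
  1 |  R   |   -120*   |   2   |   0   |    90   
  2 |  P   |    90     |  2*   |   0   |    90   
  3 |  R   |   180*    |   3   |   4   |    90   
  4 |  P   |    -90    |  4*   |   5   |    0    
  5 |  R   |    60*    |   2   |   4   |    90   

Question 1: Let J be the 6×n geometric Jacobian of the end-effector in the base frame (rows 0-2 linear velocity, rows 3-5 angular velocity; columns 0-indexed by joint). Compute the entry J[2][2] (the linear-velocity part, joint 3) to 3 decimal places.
axis z_2 = (-0.5000,-0.8660,-0.0000); lever o_n−o_2 = (-3.1962,6.4641,-7.4641)
cross product → J_v[:, 2] = (6.4641,-3.7321,-6.0000)
J_ω[:, 2] = z_2
entry J[2][2] = -6.0000

-6.000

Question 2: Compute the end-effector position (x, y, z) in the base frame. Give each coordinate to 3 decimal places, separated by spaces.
after link 1: o_1 = (0.0000, 0.0000, 2.0000)
after link 2: o_2 = (-1.7321, 1.0000, 2.0000)
after link 3: o_3 = (-3.2321, -1.5981, -2.0000)
after link 4: o_4 = (-4.1962, 4.7321, -2.0000)
after link 5: o_5 = (-4.9282, 7.4641, -5.4641)

-4.928 7.464 -5.464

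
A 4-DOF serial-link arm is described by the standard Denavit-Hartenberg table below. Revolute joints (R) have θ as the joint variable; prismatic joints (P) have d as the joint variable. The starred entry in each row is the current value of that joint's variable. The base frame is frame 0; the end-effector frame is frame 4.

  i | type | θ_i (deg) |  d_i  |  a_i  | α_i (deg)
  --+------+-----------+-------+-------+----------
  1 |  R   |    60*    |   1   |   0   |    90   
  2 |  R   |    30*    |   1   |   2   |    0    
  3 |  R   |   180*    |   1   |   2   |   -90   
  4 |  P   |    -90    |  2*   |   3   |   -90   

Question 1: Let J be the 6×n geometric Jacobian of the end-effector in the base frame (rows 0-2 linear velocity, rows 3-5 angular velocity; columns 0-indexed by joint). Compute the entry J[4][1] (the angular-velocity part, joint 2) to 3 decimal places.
-0.500

axis z_1 = (0.8660,-0.5000,0.0000); lever o_n−o_1 = (4.8301,-1.6340,-1.7321)
cross product → J_v[:, 1] = (0.8660,1.5000,1.0000)
J_ω[:, 1] = z_1
entry J[4][1] = -0.5000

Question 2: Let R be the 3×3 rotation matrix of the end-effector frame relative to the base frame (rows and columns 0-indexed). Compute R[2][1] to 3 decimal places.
End-effector y-axis (col 1 of R) = (-0.2500,-0.4330,0.8660)
R[2][1] = 0.8660

0.866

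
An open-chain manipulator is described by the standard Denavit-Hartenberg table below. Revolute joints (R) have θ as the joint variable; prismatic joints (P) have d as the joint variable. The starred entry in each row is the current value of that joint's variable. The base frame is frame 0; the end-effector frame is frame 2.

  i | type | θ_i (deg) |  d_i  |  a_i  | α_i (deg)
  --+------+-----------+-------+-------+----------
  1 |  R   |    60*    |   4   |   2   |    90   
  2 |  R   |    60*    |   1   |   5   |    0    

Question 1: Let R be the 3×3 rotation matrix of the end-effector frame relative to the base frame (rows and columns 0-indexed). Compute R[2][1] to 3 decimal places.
0.500

End-effector y-axis (col 1 of R) = (-0.4330,-0.7500,0.5000)
R[2][1] = 0.5000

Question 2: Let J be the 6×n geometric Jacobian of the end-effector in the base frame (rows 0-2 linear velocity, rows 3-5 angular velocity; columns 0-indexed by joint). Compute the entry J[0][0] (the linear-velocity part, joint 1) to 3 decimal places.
axis z_0 = ẑ; lever o_n−o_0 = (3.1160,3.3971,8.3301)
cross product → J_v[:, 0] = (-3.3971,3.1160,0.0000)
J_ω[:, 0] = z_0
entry J[0][0] = -3.3971

-3.397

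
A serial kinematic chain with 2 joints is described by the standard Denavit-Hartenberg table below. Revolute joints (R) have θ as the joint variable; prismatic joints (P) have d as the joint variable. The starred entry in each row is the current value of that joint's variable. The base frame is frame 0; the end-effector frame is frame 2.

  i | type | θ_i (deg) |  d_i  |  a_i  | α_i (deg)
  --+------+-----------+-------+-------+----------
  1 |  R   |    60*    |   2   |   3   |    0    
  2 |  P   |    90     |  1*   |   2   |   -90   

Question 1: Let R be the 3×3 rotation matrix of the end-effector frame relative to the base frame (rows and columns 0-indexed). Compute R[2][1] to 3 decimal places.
-1.000

End-effector y-axis (col 1 of R) = (-0.0000,-0.0000,-1.0000)
R[2][1] = -1.0000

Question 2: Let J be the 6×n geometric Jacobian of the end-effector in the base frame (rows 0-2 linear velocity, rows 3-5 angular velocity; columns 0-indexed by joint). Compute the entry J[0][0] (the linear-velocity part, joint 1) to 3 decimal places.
-3.598

axis z_0 = ẑ; lever o_n−o_0 = (-0.2321,3.5981,3.0000)
cross product → J_v[:, 0] = (-3.5981,-0.2321,0.0000)
J_ω[:, 0] = z_0
entry J[0][0] = -3.5981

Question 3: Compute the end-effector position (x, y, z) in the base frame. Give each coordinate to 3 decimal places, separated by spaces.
-0.232 3.598 3.000

after link 1: o_1 = (1.5000, 2.5981, 2.0000)
after link 2: o_2 = (-0.2321, 3.5981, 3.0000)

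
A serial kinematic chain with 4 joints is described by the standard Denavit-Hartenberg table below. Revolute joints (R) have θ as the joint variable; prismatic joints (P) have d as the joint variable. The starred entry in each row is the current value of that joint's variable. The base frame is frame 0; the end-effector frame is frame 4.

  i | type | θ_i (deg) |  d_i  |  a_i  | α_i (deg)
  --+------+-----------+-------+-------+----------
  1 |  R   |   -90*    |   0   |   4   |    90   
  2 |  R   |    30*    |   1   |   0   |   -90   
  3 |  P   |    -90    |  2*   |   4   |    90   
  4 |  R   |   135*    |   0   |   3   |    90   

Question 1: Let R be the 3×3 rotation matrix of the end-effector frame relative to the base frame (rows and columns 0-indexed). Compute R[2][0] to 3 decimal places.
End-effector x-axis (col 0 of R) = (0.7071,0.3536,0.6124)
R[2][0] = 0.6124

0.612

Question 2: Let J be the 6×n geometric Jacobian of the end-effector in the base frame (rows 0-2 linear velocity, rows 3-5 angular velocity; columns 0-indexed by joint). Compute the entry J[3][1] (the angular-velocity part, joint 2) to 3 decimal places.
-1.000

axis z_1 = (-1.0000,-0.0000,0.0000); lever o_n−o_1 = (-2.8787,2.0607,3.5692)
cross product → J_v[:, 1] = (-0.0000,3.5692,-2.0607)
J_ω[:, 1] = z_1
entry J[3][1] = -1.0000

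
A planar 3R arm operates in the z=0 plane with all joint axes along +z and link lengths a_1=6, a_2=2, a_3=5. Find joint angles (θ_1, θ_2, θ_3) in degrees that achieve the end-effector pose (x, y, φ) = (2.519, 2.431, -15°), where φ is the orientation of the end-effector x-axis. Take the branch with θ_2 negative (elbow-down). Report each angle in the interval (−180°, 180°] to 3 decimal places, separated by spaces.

wrist centre = target − a_3·(cos φ, sin φ) = (-2.3106, 3.7251)
cos θ_2 = (19.2153−6²−2²)/(2·6·2) = -0.8660; θ_2 = -150.0002° (elbow-down)
β = atan2(3.7251,-2.3106) = 121.8108°; ψ = atan2(-1.0000,4.2679) = -13.1867°
θ_1 = β − ψ = 134.9975°
θ_3 = φ − θ_1 − θ_2 = 0.0027° (wrapped to (-180°,180°])

134.998 -150.000 0.003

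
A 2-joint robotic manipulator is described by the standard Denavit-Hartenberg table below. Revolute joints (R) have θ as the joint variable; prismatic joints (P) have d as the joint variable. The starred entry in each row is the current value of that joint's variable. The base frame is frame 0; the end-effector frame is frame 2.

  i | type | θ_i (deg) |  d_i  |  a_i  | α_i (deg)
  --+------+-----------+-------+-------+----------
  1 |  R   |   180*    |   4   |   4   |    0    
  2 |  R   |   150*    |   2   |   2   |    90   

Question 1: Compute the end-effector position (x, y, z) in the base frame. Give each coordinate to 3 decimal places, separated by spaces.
after link 1: o_1 = (-4.0000, 0.0000, 4.0000)
after link 2: o_2 = (-2.2679, -1.0000, 6.0000)

-2.268 -1.000 6.000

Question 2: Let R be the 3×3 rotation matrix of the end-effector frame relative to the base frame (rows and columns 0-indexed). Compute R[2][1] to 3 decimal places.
1.000

End-effector y-axis (col 1 of R) = (0.0000,0.0000,1.0000)
R[2][1] = 1.0000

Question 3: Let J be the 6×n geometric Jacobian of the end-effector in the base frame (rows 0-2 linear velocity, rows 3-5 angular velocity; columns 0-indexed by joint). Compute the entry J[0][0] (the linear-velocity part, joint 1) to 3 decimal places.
axis z_0 = ẑ; lever o_n−o_0 = (-2.2679,-1.0000,6.0000)
cross product → J_v[:, 0] = (1.0000,-2.2679,0.0000)
J_ω[:, 0] = z_0
entry J[0][0] = 1.0000

1.000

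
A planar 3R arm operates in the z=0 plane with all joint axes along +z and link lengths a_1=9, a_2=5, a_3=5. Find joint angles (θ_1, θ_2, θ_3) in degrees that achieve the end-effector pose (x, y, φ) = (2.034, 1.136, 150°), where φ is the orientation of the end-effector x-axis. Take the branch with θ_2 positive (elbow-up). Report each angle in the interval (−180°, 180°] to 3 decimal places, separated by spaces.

wrist centre = target − a_3·(cos φ, sin φ) = (6.3641, -1.3640)
cos θ_2 = (42.3626−9²−5²)/(2·9·5) = -0.7071; θ_2 = 134.9980° (elbow-up)
β = atan2(-1.3640,6.3641) = -12.0970°; ψ = atan2(3.5357,5.4646) = 32.9034°
θ_1 = β − ψ = -45.0004°
θ_3 = φ − θ_1 − θ_2 = 60.0023° (wrapped to (-180°,180°])

-45.000 134.998 60.002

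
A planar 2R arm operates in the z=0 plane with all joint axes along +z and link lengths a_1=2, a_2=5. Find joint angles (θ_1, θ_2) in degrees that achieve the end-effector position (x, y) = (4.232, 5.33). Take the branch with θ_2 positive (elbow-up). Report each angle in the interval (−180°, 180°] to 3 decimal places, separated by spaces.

29.992 30.010

cos θ_2 = (46.3187−2²−5²)/(2·2·5) = 0.8659; θ_2 = 30.0102° (elbow-up)
β = atan2(5.3300,4.2320) = 51.5506°; ψ = atan2(2.5008,6.3297) = 21.5583°
θ_1 = β − ψ = 29.9922°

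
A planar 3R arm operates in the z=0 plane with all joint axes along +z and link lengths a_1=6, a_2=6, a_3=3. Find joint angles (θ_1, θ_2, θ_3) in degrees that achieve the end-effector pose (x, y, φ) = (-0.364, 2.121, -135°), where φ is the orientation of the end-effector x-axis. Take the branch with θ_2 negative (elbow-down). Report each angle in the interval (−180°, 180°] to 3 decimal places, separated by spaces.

135.001 -135.003 -134.997

wrist centre = target − a_3·(cos φ, sin φ) = (1.7573, 4.2423)
cos θ_2 = (21.0855−6²−6²)/(2·6·6) = -0.7071; θ_2 = -135.0032° (elbow-down)
β = atan2(4.2423,1.7573) = 67.4989°; ψ = atan2(-4.2424,1.7571) = -67.5016°
θ_1 = β − ψ = 135.0005°
θ_3 = φ − θ_1 − θ_2 = -134.9973° (wrapped to (-180°,180°])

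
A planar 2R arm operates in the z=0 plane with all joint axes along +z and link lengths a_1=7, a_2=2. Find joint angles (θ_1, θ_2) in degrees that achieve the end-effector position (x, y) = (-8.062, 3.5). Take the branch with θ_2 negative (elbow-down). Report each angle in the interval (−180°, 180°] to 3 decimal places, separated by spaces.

163.068 -30.012

cos θ_2 = (77.2458−7²−2²)/(2·7·2) = 0.8659; θ_2 = -30.0117° (elbow-down)
β = atan2(3.5000,-8.0620) = 156.5326°; ψ = atan2(-1.0004,8.7318) = -6.5355°
θ_1 = β − ψ = 163.0682°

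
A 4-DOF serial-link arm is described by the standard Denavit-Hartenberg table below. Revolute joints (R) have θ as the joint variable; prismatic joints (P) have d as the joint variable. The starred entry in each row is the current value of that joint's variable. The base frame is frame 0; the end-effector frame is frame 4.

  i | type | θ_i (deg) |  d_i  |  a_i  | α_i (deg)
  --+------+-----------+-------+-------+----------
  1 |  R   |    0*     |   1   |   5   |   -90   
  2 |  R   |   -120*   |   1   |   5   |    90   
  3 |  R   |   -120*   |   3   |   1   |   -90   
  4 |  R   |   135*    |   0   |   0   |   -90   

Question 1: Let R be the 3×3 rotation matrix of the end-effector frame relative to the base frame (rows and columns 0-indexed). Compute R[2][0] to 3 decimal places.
0.660

End-effector x-axis (col 0 of R) = (0.4356,0.6124,0.6597)
R[2][0] = 0.6597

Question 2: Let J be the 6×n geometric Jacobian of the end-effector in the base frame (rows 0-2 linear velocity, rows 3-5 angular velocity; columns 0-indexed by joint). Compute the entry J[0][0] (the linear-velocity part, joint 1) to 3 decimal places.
-0.134

axis z_0 = ẑ; lever o_n−o_0 = (0.1519,0.1340,3.3971)
cross product → J_v[:, 0] = (-0.1340,0.1519,0.0000)
J_ω[:, 0] = z_0
entry J[0][0] = -0.1340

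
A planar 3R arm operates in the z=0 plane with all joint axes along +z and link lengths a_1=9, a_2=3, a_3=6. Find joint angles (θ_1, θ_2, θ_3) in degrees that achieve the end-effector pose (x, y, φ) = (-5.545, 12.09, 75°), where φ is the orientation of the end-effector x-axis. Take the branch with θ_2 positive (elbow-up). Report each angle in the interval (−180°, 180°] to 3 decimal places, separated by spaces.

119.998 90.000 -134.998

wrist centre = target − a_3·(cos φ, sin φ) = (-7.0979, 6.2944)
cos θ_2 = (90.0004−9²−3²)/(2·9·3) = 0.0000; θ_2 = 89.9995° (elbow-up)
β = atan2(6.2944,-7.0979) = 138.4333°; ψ = atan2(3.0000,9.0000) = 18.4349°
θ_1 = β − ψ = 119.9984°
θ_3 = φ − θ_1 − θ_2 = -134.9980° (wrapped to (-180°,180°])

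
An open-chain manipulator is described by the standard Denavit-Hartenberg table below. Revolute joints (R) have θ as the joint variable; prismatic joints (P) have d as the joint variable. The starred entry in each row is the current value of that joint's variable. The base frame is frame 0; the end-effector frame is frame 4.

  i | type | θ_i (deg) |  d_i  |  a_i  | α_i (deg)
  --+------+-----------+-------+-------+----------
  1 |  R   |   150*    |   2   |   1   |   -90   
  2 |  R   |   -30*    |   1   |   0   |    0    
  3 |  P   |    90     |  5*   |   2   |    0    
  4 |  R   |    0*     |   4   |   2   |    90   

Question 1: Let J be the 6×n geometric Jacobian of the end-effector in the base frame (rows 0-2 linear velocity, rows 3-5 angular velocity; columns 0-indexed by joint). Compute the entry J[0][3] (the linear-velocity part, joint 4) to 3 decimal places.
1.500

axis z_3 = (-0.5000,-0.8660,0.0000); lever o_n−o_3 = (-2.8660,-2.9641,-1.7321)
cross product → J_v[:, 3] = (1.5000,-0.8660,-1.0000)
J_ω[:, 3] = z_3
entry J[0][3] = 1.5000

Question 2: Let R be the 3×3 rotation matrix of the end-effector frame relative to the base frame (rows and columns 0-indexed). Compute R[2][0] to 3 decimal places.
-0.866

End-effector x-axis (col 0 of R) = (-0.4330,0.2500,-0.8660)
R[2][0] = -0.8660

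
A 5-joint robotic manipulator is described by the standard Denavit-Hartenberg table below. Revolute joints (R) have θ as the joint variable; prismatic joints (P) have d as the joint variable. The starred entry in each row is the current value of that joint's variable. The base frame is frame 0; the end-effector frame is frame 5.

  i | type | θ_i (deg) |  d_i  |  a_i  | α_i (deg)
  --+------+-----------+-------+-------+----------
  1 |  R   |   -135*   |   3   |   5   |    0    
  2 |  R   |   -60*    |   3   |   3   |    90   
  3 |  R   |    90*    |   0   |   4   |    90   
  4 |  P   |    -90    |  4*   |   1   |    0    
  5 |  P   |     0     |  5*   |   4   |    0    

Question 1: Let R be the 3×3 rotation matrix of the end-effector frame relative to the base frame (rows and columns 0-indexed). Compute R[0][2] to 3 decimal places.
End-effector z-axis (col 2 of R) = (-0.9659,0.2588,-0.0000)
R[0][2] = -0.9659

-0.966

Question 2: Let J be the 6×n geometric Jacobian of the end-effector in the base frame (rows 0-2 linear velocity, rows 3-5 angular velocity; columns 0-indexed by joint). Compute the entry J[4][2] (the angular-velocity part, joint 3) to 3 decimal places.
axis z_2 = (0.2588,0.9659,0.0000); lever o_n−o_2 = (-9.9874,-2.5003,4.0000)
cross product → J_v[:, 2] = (3.8637,-1.0353,9.0000)
J_ω[:, 2] = z_2
entry J[4][2] = 0.9659

0.966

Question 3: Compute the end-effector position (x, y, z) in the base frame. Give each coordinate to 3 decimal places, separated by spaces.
-16.421 -5.259 10.000

after link 1: o_1 = (-3.5355, -3.5355, 3.0000)
after link 2: o_2 = (-6.4333, -2.7591, 6.0000)
after link 3: o_3 = (-6.4333, -2.7591, 10.0000)
after link 4: o_4 = (-10.5558, -2.6897, 10.0000)
after link 5: o_5 = (-16.4207, -5.2593, 10.0000)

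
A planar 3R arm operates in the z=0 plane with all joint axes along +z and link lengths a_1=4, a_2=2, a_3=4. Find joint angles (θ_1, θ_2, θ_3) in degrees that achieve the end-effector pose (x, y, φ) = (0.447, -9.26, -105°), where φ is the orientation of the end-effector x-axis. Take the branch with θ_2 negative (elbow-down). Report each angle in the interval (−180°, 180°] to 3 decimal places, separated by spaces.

wrist centre = target − a_3·(cos φ, sin φ) = (1.4823, -5.3963)
cos θ_2 = (31.3172−4²−2²)/(2·4·2) = 0.7073; θ_2 = -44.9825° (elbow-down)
β = atan2(-5.3963,1.4823) = -74.6406°; ψ = atan2(-1.4138,5.4146) = -14.6334°
θ_1 = β − ψ = -60.0072°
θ_3 = φ − θ_1 − θ_2 = -0.0103° (wrapped to (-180°,180°])

-60.007 -44.983 -0.010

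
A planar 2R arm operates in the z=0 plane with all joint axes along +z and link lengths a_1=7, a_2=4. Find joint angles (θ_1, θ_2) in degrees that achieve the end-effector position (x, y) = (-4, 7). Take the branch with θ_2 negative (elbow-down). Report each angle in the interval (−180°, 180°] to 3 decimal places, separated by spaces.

149.490 -90.000

cos θ_2 = (65.0000−7²−4²)/(2·7·4) = 0.0000; θ_2 = -90.0000° (elbow-down)
β = atan2(7.0000,-4.0000) = 119.7449°; ψ = atan2(-4.0000,7.0000) = -29.7449°
θ_1 = β − ψ = 149.4898°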